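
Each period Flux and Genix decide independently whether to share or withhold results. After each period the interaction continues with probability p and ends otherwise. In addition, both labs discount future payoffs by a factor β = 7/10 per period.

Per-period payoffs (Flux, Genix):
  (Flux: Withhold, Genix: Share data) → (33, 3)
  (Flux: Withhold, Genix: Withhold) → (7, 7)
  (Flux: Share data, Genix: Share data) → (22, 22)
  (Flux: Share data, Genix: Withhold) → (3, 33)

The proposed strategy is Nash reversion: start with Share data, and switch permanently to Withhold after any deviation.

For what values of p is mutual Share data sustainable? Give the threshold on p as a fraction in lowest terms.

Expected continuation weight on next period's payoff is β·p = 7/10·p, which plays the role of the discount factor.
Cooperation requires 7/10·p ≥ (33−22)/(33−7) = 11/26, hence p ≥ 55/91.

55/91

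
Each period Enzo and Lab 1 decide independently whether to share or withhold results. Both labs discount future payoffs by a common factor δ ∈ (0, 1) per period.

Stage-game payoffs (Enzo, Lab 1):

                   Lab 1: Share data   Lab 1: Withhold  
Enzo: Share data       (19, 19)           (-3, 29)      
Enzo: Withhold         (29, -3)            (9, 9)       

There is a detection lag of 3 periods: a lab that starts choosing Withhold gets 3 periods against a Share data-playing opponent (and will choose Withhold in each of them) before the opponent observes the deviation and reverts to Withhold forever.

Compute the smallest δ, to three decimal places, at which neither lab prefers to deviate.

0.794

A deviator earns 29 for 3 periods, then 9 forever; cooperating earns 19 forever. Multiplying the IC by (1−δ):
19 ≥ 29(1−δ^3) + 9δ^3, so 20·δ^3 ≥ 10 and δ^3 ≥ 1/2.
δ ≥ (1/2)^(1/3) ≈ 0.794.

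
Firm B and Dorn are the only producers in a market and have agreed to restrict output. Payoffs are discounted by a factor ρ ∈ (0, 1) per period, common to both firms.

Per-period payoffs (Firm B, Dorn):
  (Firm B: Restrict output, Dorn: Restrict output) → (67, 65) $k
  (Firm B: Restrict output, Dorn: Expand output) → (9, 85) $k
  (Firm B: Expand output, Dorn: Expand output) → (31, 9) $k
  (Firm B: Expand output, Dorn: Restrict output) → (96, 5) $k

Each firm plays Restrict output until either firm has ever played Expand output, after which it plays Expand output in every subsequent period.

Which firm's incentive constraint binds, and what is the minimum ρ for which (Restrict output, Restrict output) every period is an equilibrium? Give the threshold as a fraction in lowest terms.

Firm B; ρ ≥ 29/65

For Firm B: deviation gain 96−67 = 29, per-period punishment loss 67−31 = 36. IC gives ρ ≥ 29/65.
For Dorn: gain 20, loss 56 per period, so ρ ≥ 20/76 = 5/19.
The tighter constraint is Firm B's, so cooperation needs ρ ≥ 29/65.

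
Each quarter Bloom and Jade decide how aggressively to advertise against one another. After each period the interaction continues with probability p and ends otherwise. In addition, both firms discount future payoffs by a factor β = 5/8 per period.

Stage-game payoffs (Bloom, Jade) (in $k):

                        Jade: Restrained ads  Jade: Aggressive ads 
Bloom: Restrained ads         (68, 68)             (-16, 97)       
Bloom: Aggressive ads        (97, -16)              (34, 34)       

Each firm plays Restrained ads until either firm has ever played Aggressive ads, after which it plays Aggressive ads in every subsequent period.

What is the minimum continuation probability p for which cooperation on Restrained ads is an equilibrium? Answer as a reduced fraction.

232/315

With continuation probability p and discount β, the effective per-period discount factor is βp.
Grim-trigger IC: βp ≥ (97−68)/(97−34) = 29/63.
So p ≥ (29/63)/(5/8) = 232/315.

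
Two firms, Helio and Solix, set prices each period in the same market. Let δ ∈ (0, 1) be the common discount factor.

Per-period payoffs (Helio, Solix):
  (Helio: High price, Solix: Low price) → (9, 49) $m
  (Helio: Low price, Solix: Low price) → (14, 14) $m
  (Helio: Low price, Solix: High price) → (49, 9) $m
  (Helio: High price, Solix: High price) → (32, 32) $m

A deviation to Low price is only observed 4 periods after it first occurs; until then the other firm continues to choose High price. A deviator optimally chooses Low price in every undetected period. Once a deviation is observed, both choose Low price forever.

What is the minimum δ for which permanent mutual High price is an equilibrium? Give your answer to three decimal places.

Deviating for the 4 undetected periods gains 49−32 = 17 per period over cooperation, then loses 32−14 = 18 per period forever once punishment starts.
Gain: 17(1 + δ + … + δ^3); loss: 18·δ^4/(1−δ).
No profitable deviation ⇔ 17(1−δ^4) ≤ 18·δ^4, i.e. δ^4 ≥ 17/(17+18) = 17/35.
Hence δ ≥ (17/35)^(1/4) ≈ 0.835.

0.835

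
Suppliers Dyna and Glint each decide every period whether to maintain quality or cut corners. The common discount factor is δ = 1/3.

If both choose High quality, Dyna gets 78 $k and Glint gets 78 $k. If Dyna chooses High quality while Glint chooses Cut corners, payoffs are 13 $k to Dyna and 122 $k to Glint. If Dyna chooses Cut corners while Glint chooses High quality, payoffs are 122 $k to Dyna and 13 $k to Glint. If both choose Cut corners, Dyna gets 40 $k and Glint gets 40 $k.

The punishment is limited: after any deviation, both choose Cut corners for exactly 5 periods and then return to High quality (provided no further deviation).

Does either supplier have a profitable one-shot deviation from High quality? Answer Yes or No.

Comparing payoff streams over the 6 periods until play realigns: cooperate → 78(1+δ+…+δ^5); deviate → 122 + 40(δ+…+δ^5).
Cooperation is sustained iff (78−40)(δ+…+δ^5) ≥ 122−78.
δ+…+δ^5 = 1/3·(1−(1/3)^5)/(1−1/3) = 0.4979, and (122−78)/(78−40) = 1.1579.
0.4979 < 1.1579, so cooperation is not sustainable.

Yes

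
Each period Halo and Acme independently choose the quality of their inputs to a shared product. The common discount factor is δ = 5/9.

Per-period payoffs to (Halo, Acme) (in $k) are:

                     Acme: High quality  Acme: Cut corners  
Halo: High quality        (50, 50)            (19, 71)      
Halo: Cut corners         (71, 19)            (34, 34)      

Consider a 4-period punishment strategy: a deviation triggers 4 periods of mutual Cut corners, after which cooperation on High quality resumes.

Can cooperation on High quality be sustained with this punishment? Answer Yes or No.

No

Comparing payoff streams over the 5 periods until play realigns: cooperate → 50(1+δ+…+δ^4); deviate → 71 + 34(δ+…+δ^4).
Cooperation is sustained iff (50−34)(δ+…+δ^4) ≥ 71−50.
δ+…+δ^4 = 5/9·(1−(5/9)^4)/(1−5/9) = 1.1309, and (71−50)/(50−34) = 1.3125.
1.1309 < 1.3125, so cooperation is not sustainable.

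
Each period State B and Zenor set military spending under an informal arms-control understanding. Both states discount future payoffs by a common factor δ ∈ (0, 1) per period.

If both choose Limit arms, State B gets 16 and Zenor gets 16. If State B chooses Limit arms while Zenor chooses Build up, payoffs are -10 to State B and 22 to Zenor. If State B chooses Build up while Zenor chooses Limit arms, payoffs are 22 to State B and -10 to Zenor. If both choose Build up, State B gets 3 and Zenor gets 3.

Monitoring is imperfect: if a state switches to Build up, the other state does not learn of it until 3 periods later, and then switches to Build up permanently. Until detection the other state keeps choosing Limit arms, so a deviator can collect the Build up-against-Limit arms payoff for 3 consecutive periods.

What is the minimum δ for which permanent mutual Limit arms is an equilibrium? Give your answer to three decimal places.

The best deviation is to choose Build up for all 3 undetected periods, earning 22 each, then 3 forever once detected.
Deviation value: 22(1−δ^3)/(1−δ) + 3δ^3/(1−δ); cooperation value: 16/(1−δ).
IC: 16 ≥ 22(1−δ^3) + 3δ^3 = 22 − 19δ^3.
So δ^3 ≥ 6/19, giving δ ≥ (6/19)^(1/3) ≈ 0.681.

0.681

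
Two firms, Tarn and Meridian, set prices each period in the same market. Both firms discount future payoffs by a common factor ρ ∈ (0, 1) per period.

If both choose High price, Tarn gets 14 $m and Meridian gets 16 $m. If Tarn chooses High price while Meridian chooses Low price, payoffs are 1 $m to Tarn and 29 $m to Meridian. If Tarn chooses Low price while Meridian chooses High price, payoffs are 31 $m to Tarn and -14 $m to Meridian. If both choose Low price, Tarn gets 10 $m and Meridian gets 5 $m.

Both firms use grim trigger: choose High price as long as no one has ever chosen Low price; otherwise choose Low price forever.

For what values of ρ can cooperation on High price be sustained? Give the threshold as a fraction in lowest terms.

For Tarn: deviation gain 31−14 = 17, per-period punishment loss 14−10 = 4. IC gives ρ ≥ 17/21.
For Meridian: gain 13, loss 11 per period, so ρ ≥ 13/24.
The tighter constraint is Tarn's, so cooperation needs ρ ≥ 17/21.

17/21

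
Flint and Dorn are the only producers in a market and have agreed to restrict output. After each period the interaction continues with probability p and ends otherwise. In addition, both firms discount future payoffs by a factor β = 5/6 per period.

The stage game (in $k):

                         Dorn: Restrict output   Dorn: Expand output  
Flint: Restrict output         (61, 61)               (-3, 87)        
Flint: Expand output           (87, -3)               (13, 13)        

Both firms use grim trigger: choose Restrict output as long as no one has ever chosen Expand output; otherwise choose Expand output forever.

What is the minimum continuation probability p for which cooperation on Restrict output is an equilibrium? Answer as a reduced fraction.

With continuation probability p and discount β, the effective per-period discount factor is βp.
Grim-trigger IC: βp ≥ (87−61)/(87−13) = 13/37.
So p ≥ (13/37)/(5/6) = 78/185.

78/185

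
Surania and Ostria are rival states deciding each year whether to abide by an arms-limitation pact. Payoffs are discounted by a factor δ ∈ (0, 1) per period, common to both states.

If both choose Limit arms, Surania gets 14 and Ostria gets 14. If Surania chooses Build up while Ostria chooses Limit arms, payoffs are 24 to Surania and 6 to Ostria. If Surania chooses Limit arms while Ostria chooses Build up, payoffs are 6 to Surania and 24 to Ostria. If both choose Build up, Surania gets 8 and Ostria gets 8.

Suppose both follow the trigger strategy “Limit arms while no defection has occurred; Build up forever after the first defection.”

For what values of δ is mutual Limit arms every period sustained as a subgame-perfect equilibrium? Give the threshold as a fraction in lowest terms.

5/8

14/(1−δ) ≥ 24 + 8δ/(1−δ)
14 ≥ 24 − 16δ
δ ≥ 10/16 = 5/8.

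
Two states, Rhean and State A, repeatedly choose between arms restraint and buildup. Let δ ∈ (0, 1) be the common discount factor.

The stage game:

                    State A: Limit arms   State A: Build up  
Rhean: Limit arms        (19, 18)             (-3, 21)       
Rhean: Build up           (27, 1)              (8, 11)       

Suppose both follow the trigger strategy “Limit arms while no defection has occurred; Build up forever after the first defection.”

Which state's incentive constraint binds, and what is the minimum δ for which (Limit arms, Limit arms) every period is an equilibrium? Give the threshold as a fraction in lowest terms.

Rhean: cooperation gives 19 each period; deviation gives 27 once then 8 forever.
  19/(1−δ) ≥ 27 + 8δ/(1−δ) ⇒ δ ≥ 8/19.
State A: cooperation gives 18 each period; deviation gives 21 once then 11 forever.
  δ ≥ 3/10.
Both must hold, so the binding constraint is Rhean's: δ ≥ 8/19.

Rhean; δ ≥ 8/19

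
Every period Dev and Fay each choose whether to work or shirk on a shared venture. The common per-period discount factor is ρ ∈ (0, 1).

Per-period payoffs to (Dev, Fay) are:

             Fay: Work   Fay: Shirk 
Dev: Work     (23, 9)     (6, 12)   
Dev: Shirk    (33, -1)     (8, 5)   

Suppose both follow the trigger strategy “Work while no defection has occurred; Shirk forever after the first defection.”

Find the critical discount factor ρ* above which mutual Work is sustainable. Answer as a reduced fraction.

3/7

For Dev: deviation gain 33−23 = 10, per-period punishment loss 23−8 = 15. IC gives ρ ≥ 10/25 = 2/5.
For Fay: gain 3, loss 4 per period, so ρ ≥ 3/7.
The tighter constraint is Fay's, so cooperation needs ρ ≥ 3/7.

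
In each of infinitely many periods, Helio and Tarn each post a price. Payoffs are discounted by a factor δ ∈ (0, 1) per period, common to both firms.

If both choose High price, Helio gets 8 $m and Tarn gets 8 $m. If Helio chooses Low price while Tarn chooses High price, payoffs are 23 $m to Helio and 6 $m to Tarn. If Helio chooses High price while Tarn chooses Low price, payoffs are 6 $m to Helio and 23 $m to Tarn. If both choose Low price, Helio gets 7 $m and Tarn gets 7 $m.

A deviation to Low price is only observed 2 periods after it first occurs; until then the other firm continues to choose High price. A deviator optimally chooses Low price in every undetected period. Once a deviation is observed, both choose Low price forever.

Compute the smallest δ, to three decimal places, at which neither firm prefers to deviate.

Deviating for the 2 undetected periods gains 23−8 = 15 per period over cooperation, then loses 8−7 = 1 per period forever once punishment starts.
Gain: 15(1 + δ + … + δ^1); loss: 1·δ^2/(1−δ).
No profitable deviation ⇔ 15(1−δ^2) ≤ 1·δ^2, i.e. δ^2 ≥ 15/(15+1) = 15/16.
Hence δ ≥ (15/16)^(1/2) ≈ 0.968.

0.968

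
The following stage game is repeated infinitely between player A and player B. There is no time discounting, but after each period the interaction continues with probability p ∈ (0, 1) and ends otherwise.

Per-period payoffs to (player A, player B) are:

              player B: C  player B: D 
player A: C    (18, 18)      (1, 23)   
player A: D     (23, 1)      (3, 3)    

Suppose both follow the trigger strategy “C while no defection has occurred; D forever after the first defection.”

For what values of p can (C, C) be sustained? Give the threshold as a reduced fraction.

With no time discounting, the continuation probability p plays the role of the discount factor.
Grim-trigger IC: 18/(1−p) ≥ 23 + 3p/(1−p) ⇒ p ≥ (23−18)/(23−3) = 1/4.

1/4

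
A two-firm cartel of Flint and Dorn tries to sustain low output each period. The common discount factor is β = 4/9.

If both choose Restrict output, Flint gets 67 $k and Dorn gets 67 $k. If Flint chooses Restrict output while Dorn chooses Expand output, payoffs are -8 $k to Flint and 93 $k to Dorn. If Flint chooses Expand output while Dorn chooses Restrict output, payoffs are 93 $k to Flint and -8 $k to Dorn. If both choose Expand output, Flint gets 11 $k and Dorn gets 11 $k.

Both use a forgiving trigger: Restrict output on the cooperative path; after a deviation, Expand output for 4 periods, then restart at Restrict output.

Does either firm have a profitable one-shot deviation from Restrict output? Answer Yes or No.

Comparing payoff streams over the 5 periods until play realigns: cooperate → 67(1+β+…+β^4); deviate → 93 + 11(β+…+β^4).
Cooperation is sustained iff (67−11)(β+…+β^4) ≥ 93−67.
β+…+β^4 = 4/9·(1−(4/9)^4)/(1−4/9) = 0.7688, and (93−67)/(67−11) = 0.4643.
0.7688 ≥ 0.4643, so cooperation is sustainable.

No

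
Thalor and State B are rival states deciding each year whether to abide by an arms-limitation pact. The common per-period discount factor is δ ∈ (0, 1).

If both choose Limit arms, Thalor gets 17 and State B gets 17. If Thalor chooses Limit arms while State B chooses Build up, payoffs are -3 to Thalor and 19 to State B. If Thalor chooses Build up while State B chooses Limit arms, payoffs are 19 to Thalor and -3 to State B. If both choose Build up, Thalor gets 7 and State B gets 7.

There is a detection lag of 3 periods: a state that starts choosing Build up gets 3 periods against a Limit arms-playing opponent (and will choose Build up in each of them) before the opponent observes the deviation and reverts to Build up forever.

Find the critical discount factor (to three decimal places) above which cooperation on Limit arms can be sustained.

0.550

A deviator earns 19 for 3 periods, then 7 forever; cooperating earns 17 forever. Multiplying the IC by (1−δ):
17 ≥ 19(1−δ^3) + 7δ^3, so 12·δ^3 ≥ 2 and δ^3 ≥ 1/6.
δ ≥ (1/6)^(1/3) ≈ 0.550.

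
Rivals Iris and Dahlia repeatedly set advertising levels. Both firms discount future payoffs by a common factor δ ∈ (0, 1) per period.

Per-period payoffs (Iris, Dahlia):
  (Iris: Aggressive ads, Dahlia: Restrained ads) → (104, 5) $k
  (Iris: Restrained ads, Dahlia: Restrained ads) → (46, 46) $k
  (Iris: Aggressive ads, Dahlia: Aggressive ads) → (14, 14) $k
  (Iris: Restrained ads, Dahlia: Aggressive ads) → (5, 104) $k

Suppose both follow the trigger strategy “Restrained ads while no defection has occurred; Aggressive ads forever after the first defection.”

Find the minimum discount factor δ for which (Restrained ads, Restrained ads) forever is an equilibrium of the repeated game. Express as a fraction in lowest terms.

One-period gain from deviating is 104 − 46 = 58. The loss is 46 − 14 = 32 in every subsequent period, with present value 32·δ/(1−δ).
Deviation is unprofitable when 32·δ/(1−δ) ≥ 58, i.e. δ/(1−δ) ≥ 29/16.
Equivalently δ ≥ 58/(58+32) = 29/45.

29/45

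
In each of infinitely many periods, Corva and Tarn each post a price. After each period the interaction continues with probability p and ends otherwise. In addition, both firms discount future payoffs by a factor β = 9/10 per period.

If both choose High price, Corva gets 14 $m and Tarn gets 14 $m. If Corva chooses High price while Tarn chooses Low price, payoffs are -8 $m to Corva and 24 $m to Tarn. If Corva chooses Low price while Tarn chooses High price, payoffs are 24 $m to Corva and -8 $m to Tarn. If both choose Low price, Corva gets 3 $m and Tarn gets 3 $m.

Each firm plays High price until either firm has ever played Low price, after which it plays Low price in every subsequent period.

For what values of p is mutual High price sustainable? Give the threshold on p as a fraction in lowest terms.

100/189

Expected continuation weight on next period's payoff is β·p = 9/10·p, which plays the role of the discount factor.
Cooperation requires 9/10·p ≥ (24−14)/(24−3) = 10/21, hence p ≥ 100/189.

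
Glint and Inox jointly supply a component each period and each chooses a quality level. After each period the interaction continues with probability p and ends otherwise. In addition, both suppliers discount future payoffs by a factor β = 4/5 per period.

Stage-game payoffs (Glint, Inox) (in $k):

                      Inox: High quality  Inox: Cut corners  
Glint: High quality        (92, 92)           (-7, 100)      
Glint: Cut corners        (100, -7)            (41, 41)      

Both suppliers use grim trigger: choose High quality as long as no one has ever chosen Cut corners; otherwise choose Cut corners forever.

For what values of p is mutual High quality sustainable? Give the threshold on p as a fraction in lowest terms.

With continuation probability p and discount β, the effective per-period discount factor is βp.
Grim-trigger IC: βp ≥ (100−92)/(100−41) = 8/59.
So p ≥ (8/59)/(4/5) = 10/59.

10/59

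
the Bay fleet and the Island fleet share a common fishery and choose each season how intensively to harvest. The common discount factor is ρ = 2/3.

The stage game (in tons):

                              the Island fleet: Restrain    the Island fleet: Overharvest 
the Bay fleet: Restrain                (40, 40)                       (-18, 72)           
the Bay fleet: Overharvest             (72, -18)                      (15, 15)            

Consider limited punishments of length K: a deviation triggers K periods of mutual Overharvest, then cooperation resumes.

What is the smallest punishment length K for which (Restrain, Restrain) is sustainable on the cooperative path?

IC: ρ(1−ρ^K)/(1−ρ) ≥ (72−40)/(40−15) = 32/25.
With ρ = 2/3: need 1 − ρ^K ≥ 32/25·(1−2/3)/(2/3), i.e. ρ^K ≤ 0.3600.
Since (2/3)^2 = 0.4444 and (2/3)^3 = 0.2963, the smallest such K is 3.

3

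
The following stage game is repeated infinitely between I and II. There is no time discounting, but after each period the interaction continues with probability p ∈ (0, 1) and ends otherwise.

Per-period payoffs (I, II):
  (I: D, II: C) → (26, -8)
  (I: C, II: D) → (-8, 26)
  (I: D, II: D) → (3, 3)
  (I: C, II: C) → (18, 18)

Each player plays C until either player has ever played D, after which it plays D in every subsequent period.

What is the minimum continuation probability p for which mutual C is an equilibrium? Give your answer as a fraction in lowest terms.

8/23

Expected cooperation value is 18 + p·18 + p²·18 + … = 18/(1−p); deviation gives 26 + p·3/(1−p).
18 ≥ 26(1−p) + 3p ⇒ 23p ≥ 8 ⇒ p ≥ 8/23.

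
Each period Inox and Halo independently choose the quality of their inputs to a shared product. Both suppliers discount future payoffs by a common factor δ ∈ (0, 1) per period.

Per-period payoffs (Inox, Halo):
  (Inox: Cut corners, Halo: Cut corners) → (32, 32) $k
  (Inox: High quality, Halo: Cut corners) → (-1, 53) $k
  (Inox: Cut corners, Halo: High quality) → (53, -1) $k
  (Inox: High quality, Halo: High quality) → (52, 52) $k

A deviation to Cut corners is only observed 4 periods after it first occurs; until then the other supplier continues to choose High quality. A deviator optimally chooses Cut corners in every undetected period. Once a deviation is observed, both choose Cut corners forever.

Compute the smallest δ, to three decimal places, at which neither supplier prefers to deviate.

0.467

The best deviation is to choose Cut corners for all 4 undetected periods, earning 53 each, then 32 forever once detected.
Deviation value: 53(1−δ^4)/(1−δ) + 32δ^4/(1−δ); cooperation value: 52/(1−δ).
IC: 52 ≥ 53(1−δ^4) + 32δ^4 = 53 − 21δ^4.
So δ^4 ≥ 1/21, giving δ ≥ (1/21)^(1/4) ≈ 0.467.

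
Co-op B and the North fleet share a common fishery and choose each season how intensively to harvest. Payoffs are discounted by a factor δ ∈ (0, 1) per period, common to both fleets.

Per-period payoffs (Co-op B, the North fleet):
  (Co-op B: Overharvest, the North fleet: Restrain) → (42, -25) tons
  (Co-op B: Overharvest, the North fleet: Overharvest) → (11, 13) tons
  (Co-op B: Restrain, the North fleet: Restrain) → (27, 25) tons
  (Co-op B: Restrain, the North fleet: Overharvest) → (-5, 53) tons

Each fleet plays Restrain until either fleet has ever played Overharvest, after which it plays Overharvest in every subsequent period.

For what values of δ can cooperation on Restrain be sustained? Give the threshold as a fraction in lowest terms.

7/10

Co-op B's threshold: (42−27)/(42−11) = 15/31.
the North fleet's threshold: (53−25)/(53−13) = 7/10.
15/31 < 7/10, so the North fleet binds and δ* = 7/10.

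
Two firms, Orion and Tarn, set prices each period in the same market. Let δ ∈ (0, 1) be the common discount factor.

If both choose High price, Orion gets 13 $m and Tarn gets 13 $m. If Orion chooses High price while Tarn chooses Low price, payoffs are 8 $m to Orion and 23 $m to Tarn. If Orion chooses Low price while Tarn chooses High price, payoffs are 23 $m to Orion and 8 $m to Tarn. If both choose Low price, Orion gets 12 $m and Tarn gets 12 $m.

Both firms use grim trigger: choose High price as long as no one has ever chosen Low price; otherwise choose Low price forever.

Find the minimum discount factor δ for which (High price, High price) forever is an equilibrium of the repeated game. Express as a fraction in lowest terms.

10/11

Under grim trigger the critical discount factor is (T−C)/(T−P) with T = 23, C = 13, P = 12.
δ* = (23−13)/(23−12) = 10/11.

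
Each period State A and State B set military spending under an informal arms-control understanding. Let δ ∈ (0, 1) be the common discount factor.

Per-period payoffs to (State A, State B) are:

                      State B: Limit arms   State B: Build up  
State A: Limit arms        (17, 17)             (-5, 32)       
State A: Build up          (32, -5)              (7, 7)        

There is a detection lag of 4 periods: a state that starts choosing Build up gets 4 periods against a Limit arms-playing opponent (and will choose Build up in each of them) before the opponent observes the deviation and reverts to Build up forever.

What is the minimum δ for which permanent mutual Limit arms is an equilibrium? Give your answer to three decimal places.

0.880

A deviator earns 32 for 4 periods, then 7 forever; cooperating earns 17 forever. Multiplying the IC by (1−δ):
17 ≥ 32(1−δ^4) + 7δ^4, so 25·δ^4 ≥ 15 and δ^4 ≥ 3/5.
δ ≥ (3/5)^(1/4) ≈ 0.880.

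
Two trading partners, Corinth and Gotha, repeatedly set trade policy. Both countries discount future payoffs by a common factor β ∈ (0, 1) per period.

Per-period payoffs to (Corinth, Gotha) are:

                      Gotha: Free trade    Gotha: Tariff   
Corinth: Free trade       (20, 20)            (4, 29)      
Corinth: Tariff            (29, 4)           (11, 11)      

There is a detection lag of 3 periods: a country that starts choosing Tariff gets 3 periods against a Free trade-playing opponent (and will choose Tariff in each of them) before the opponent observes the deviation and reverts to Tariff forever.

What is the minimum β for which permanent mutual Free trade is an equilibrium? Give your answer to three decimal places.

0.794

The best deviation is to choose Tariff for all 3 undetected periods, earning 29 each, then 11 forever once detected.
Deviation value: 29(1−β^3)/(1−β) + 11β^3/(1−β); cooperation value: 20/(1−β).
IC: 20 ≥ 29(1−β^3) + 11β^3 = 29 − 18β^3.
So β^3 ≥ 9/18 = 1/2, giving β ≥ (1/2)^(1/3) ≈ 0.794.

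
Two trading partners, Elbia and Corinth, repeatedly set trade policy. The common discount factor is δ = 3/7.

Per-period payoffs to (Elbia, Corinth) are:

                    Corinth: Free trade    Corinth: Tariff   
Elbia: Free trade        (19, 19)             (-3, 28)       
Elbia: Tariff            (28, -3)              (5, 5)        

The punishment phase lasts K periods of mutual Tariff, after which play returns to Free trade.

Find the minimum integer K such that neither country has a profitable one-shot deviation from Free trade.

3

IC: δ(1−δ^K)/(1−δ) ≥ (28−19)/(19−5) = 9/14.
With δ = 3/7: need 1 − δ^K ≥ 9/14·(1−3/7)/(3/7), i.e. δ^K ≤ 0.1429.
Since (3/7)^2 = 0.1837 and (3/7)^3 = 0.0787, the smallest such K is 3.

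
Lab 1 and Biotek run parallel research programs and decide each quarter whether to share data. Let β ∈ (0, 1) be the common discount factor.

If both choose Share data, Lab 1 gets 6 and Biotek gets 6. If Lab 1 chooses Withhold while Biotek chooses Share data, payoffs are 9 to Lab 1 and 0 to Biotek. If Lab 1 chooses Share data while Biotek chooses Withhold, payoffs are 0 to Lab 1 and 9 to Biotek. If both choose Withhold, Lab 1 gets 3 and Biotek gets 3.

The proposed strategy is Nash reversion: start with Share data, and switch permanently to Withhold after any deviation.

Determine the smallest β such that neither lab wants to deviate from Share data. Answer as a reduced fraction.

Cooperation forever yields 6 each period: 6/(1−β).
Deviating yields 9 once, then 3 forever: 9 + 3β/(1−β).
No profitable deviation requires 6/(1−β) ≥ 9 + 3β/(1−β).
Multiplying by (1−β): 6 ≥ 9(1−β) + 3β = 9 − 6β.
So 6β ≥ 3, i.e. β ≥ 3/6 = 1/2.

1/2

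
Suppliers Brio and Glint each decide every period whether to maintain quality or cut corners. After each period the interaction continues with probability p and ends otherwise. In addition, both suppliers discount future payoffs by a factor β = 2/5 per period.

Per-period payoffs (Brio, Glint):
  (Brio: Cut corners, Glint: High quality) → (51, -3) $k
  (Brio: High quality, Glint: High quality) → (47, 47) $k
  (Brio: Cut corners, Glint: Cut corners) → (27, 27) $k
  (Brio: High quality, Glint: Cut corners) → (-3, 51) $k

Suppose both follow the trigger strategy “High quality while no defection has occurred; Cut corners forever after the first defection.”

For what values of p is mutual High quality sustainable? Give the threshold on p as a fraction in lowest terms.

With continuation probability p and discount β, the effective per-period discount factor is βp.
Grim-trigger IC: βp ≥ (51−47)/(51−27) = 1/6.
So p ≥ (1/6)/(2/5) = 5/12.

5/12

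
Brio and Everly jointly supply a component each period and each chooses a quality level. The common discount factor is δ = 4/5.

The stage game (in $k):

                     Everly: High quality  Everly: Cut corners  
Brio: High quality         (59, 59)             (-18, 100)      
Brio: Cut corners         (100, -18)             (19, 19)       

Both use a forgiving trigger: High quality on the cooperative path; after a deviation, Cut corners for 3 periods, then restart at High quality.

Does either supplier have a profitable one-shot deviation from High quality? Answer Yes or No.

A one-shot deviation gives 100 now, then 19 for 3 periods, then back to 59.
Gain from deviating: (100−59) today; loss: (59−19) in each of the next 3 periods.
No-deviation condition: (59−19)(δ+…+δ^3) ≥ 100−59, i.e. δ+…+δ^3 ≥ 41/40.
At δ = 4/5: δ+…+δ^3 = 1.9520 ≥ 1.0250.
So cooperation is sustainable.

No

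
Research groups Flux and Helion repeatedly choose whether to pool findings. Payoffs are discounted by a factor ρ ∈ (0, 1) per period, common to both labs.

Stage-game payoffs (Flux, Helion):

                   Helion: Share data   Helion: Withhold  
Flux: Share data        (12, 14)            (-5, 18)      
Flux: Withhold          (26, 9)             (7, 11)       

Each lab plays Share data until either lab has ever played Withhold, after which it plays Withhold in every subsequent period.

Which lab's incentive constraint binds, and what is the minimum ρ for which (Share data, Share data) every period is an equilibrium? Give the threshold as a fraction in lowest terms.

Flux: cooperation gives 12 each period; deviation gives 26 once then 7 forever.
  12/(1−ρ) ≥ 26 + 7ρ/(1−ρ) ⇒ ρ ≥ 14/19.
Helion: cooperation gives 14 each period; deviation gives 18 once then 11 forever.
  ρ ≥ 4/7.
Both must hold, so the binding constraint is Flux's: ρ ≥ 14/19.

Flux; ρ ≥ 14/19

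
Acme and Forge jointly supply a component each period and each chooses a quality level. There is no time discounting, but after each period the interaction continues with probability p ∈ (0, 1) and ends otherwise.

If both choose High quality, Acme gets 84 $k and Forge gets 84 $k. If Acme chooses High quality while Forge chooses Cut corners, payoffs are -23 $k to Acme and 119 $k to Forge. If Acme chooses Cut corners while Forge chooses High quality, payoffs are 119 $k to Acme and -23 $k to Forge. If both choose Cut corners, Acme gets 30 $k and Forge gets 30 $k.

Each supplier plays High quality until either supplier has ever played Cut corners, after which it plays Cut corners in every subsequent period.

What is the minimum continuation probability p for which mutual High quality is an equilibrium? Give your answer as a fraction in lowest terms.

Expected cooperation value is 84 + p·84 + p²·84 + … = 84/(1−p); deviation gives 119 + p·30/(1−p).
84 ≥ 119(1−p) + 30p ⇒ 89p ≥ 35 ⇒ p ≥ 35/89.

35/89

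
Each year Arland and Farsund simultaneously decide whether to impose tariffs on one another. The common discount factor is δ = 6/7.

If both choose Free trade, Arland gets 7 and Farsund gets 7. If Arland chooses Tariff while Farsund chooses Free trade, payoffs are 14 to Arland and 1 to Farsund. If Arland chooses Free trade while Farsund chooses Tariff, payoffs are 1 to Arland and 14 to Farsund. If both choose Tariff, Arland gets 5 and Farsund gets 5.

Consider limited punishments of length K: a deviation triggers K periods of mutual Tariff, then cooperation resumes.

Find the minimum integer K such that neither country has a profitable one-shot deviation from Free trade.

6

Need Σ_{k=1}^{K} δ^k ≥ (14−7)/(7−5) = 3.5000 at δ = 6/7.
At K = 5 the sum is 3.2240 < 3.5000; at K = 6 it is 3.6206 ≥ 3.5000.
So the minimum punishment length is K = 6.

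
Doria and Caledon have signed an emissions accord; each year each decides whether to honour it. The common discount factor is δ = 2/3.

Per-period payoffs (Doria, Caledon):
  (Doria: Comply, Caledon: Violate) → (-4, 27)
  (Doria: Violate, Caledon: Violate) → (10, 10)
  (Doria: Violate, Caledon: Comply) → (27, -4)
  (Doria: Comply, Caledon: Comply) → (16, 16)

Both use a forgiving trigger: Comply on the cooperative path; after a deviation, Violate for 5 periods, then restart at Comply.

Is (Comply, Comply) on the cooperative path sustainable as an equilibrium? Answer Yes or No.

A one-shot deviation gives 27 now, then 10 for 5 periods, then back to 16.
Gain from deviating: (27−16) today; loss: (16−10) in each of the next 5 periods.
No-deviation condition: (16−10)(δ+…+δ^5) ≥ 27−16, i.e. δ+…+δ^5 ≥ 11/6.
At δ = 2/3: δ+…+δ^5 = 1.7366 < 1.8333.
So cooperation is not sustainable.

No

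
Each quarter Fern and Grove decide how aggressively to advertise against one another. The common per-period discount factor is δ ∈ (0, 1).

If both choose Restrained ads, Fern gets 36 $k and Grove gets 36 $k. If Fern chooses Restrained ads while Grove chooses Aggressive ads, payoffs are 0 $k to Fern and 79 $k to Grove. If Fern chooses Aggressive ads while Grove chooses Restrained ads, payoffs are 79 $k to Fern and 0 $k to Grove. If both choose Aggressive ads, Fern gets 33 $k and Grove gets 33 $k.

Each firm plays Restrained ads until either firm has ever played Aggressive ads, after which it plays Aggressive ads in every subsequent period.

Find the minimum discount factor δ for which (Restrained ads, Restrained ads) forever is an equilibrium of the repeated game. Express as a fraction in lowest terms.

43/46

One-period gain from deviating is 79 − 36 = 43. The loss is 36 − 33 = 3 in every subsequent period, with present value 3·δ/(1−δ).
Deviation is unprofitable when 3·δ/(1−δ) ≥ 43, i.e. δ/(1−δ) ≥ 43/3.
Equivalently δ ≥ 43/(43+3) = 43/46.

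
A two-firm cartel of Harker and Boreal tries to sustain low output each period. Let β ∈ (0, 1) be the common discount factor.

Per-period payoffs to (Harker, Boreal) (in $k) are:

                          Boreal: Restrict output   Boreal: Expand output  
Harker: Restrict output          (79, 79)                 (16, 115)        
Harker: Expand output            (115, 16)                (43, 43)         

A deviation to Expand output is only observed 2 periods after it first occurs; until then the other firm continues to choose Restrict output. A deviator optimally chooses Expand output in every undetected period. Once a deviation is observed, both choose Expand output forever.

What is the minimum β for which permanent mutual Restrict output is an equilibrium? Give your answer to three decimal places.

0.707

Deviating for the 2 undetected periods gains 115−79 = 36 per period over cooperation, then loses 79−43 = 36 per period forever once punishment starts.
Gain: 36(1 + β + … + β^1); loss: 36·β^2/(1−β).
No profitable deviation ⇔ 36(1−β^2) ≤ 36·β^2, i.e. β^2 ≥ 36/(36+36) = 1/2.
Hence β ≥ (1/2)^(1/2) ≈ 0.707.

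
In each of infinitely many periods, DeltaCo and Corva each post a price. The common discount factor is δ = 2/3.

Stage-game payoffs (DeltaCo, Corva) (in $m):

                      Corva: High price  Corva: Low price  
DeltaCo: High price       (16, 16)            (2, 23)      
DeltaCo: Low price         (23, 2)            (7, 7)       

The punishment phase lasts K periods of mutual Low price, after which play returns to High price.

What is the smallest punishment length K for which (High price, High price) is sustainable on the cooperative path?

Need Σ_{k=1}^{K} δ^k ≥ (23−16)/(16−7) = 0.7778 at δ = 2/3.
At K = 1 the sum is 0.6667 < 0.7778; at K = 2 it is 1.1111 ≥ 0.7778.
So the minimum punishment length is K = 2.

2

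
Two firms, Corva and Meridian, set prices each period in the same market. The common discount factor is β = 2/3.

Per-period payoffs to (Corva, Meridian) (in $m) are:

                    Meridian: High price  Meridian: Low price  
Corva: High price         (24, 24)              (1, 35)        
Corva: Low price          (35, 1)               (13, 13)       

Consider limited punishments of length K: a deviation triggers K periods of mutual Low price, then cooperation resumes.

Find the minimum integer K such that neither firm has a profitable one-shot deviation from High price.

No profitable deviation requires (24−13)(β+…+β^K) ≥ 35−24, i.e. β+…+β^K ≥ 1 ≈ 1.0000.
With β = 2/3, the partial sums are K=1: 0.6667, K=2: 1.1111.
K = 2 is the first length at which the sum reaches 1.0000.

2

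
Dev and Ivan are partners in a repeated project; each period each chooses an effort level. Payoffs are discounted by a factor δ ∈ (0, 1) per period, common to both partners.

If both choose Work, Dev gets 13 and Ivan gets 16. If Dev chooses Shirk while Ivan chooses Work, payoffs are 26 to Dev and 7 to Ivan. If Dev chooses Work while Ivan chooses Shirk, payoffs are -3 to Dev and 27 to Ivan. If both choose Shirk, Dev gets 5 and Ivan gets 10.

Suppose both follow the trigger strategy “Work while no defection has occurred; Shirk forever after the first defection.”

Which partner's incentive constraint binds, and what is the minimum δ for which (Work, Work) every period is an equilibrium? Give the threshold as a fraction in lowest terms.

Ivan; δ ≥ 11/17

Dev: cooperation gives 13 each period; deviation gives 26 once then 5 forever.
  13/(1−δ) ≥ 26 + 5δ/(1−δ) ⇒ δ ≥ 13/21.
Ivan: cooperation gives 16 each period; deviation gives 27 once then 10 forever.
  δ ≥ 11/17.
Both must hold, so the binding constraint is Ivan's: δ ≥ 11/17.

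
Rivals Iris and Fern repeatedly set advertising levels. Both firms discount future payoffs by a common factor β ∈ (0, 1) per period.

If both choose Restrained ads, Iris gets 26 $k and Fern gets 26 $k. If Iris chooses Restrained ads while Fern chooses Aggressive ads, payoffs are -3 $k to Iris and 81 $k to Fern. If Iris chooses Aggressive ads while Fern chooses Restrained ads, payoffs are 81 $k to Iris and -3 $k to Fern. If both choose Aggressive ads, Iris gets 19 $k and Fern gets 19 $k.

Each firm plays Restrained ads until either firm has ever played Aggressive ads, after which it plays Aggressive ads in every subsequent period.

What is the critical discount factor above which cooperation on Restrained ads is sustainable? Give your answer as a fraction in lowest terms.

55/62

One-period gain from deviating is 81 − 26 = 55. The loss is 26 − 19 = 7 in every subsequent period, with present value 7·β/(1−β).
Deviation is unprofitable when 7·β/(1−β) ≥ 55, i.e. β/(1−β) ≥ 55/7.
Equivalently β ≥ 55/(55+7) = 55/62.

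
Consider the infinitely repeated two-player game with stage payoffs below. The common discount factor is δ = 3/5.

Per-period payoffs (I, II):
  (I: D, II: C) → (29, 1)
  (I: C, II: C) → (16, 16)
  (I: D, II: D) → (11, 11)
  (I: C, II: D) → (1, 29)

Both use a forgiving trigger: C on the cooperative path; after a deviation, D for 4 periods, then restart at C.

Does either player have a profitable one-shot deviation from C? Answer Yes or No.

IC: δ+…+δ^4 ≥ (29−16)/(16−11) = 13/5.
At δ = 3/5: partial sum = 1.3056 < 2.6000. Cooperation not sustainable.

Yes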